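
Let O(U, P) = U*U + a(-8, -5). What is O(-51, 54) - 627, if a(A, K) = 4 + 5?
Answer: 1983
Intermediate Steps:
a(A, K) = 9
O(U, P) = 9 + U² (O(U, P) = U*U + 9 = U² + 9 = 9 + U²)
O(-51, 54) - 627 = (9 + (-51)²) - 627 = (9 + 2601) - 627 = 2610 - 627 = 1983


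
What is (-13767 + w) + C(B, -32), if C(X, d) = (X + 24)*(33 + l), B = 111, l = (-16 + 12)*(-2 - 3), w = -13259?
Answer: -19871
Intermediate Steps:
l = 20 (l = -4*(-5) = 20)
C(X, d) = 1272 + 53*X (C(X, d) = (X + 24)*(33 + 20) = (24 + X)*53 = 1272 + 53*X)
(-13767 + w) + C(B, -32) = (-13767 - 13259) + (1272 + 53*111) = -27026 + (1272 + 5883) = -27026 + 7155 = -19871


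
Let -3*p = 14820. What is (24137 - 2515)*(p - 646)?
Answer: -120780492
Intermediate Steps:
p = -4940 (p = -⅓*14820 = -4940)
(24137 - 2515)*(p - 646) = (24137 - 2515)*(-4940 - 646) = 21622*(-5586) = -120780492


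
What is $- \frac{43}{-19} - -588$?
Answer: $\frac{11215}{19} \approx 590.26$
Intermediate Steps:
$- \frac{43}{-19} - -588 = \left(-43\right) \left(- \frac{1}{19}\right) + 588 = \frac{43}{19} + 588 = \frac{11215}{19}$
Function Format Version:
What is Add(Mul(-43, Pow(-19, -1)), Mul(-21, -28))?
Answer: Rational(11215, 19) ≈ 590.26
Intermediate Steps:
Add(Mul(-43, Pow(-19, -1)), Mul(-21, -28)) = Add(Mul(-43, Rational(-1, 19)), 588) = Add(Rational(43, 19), 588) = Rational(11215, 19)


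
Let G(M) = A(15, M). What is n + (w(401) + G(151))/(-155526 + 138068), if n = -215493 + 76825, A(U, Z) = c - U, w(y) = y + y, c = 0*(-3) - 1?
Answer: -1210433365/8729 ≈ -1.3867e+5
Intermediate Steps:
c = -1 (c = 0 - 1 = -1)
w(y) = 2*y
A(U, Z) = -1 - U
G(M) = -16 (G(M) = -1 - 1*15 = -1 - 15 = -16)
n = -138668
n + (w(401) + G(151))/(-155526 + 138068) = -138668 + (2*401 - 16)/(-155526 + 138068) = -138668 + (802 - 16)/(-17458) = -138668 + 786*(-1/17458) = -138668 - 393/8729 = -1210433365/8729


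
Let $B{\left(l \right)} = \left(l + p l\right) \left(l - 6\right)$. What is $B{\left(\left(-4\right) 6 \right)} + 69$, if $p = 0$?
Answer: $789$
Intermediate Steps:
$B{\left(l \right)} = l \left(-6 + l\right)$ ($B{\left(l \right)} = \left(l + 0 l\right) \left(l - 6\right) = \left(l + 0\right) \left(-6 + l\right) = l \left(-6 + l\right)$)
$B{\left(\left(-4\right) 6 \right)} + 69 = \left(-4\right) 6 \left(-6 - 24\right) + 69 = - 24 \left(-6 - 24\right) + 69 = \left(-24\right) \left(-30\right) + 69 = 720 + 69 = 789$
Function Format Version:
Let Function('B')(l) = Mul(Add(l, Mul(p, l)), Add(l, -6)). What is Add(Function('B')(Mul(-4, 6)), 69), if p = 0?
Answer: 789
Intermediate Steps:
Function('B')(l) = Mul(l, Add(-6, l)) (Function('B')(l) = Mul(Add(l, Mul(0, l)), Add(l, -6)) = Mul(Add(l, 0), Add(-6, l)) = Mul(l, Add(-6, l)))
Add(Function('B')(Mul(-4, 6)), 69) = Add(Mul(Mul(-4, 6), Add(-6, Mul(-4, 6))), 69) = Add(Mul(-24, Add(-6, -24)), 69) = Add(Mul(-24, -30), 69) = Add(720, 69) = 789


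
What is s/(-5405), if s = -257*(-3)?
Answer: -771/5405 ≈ -0.14265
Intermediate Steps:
s = 771
s/(-5405) = 771/(-5405) = 771*(-1/5405) = -771/5405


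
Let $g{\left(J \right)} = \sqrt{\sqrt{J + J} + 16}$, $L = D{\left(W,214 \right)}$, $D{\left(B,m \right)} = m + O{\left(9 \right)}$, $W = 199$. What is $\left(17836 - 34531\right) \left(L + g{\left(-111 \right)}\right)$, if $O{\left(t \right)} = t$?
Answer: $-3722985 - 16695 \sqrt{16 + i \sqrt{222}} \approx -3.7956 \cdot 10^{6} - 28585.0 i$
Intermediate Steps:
$D{\left(B,m \right)} = 9 + m$ ($D{\left(B,m \right)} = m + 9 = 9 + m$)
$L = 223$ ($L = 9 + 214 = 223$)
$g{\left(J \right)} = \sqrt{16 + \sqrt{2} \sqrt{J}}$ ($g{\left(J \right)} = \sqrt{\sqrt{2 J} + 16} = \sqrt{\sqrt{2} \sqrt{J} + 16} = \sqrt{16 + \sqrt{2} \sqrt{J}}$)
$\left(17836 - 34531\right) \left(L + g{\left(-111 \right)}\right) = \left(17836 - 34531\right) \left(223 + \sqrt{16 + \sqrt{2} \sqrt{-111}}\right) = - 16695 \left(223 + \sqrt{16 + \sqrt{2} i \sqrt{111}}\right) = - 16695 \left(223 + \sqrt{16 + i \sqrt{222}}\right) = -3722985 - 16695 \sqrt{16 + i \sqrt{222}}$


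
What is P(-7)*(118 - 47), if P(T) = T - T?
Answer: 0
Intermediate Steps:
P(T) = 0
P(-7)*(118 - 47) = 0*(118 - 47) = 0*71 = 0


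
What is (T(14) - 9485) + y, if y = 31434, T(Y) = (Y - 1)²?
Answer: 22118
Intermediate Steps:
T(Y) = (-1 + Y)²
(T(14) - 9485) + y = ((-1 + 14)² - 9485) + 31434 = (13² - 9485) + 31434 = (169 - 9485) + 31434 = -9316 + 31434 = 22118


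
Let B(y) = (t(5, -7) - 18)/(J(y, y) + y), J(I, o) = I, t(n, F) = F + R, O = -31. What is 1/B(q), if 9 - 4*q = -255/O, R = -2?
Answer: -4/279 ≈ -0.014337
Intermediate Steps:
t(n, F) = -2 + F (t(n, F) = F - 2 = -2 + F)
q = 6/31 (q = 9/4 - (-255)/(4*(-31)) = 9/4 - (-255)*(-1)/(4*31) = 9/4 - 1/4*255/31 = 9/4 - 255/124 = 6/31 ≈ 0.19355)
B(y) = -27/(2*y) (B(y) = ((-2 - 7) - 18)/(y + y) = (-9 - 18)/((2*y)) = -27/(2*y))
1/B(q) = 1/(-27/(2*6/31)) = 1/(-27/2*31/6) = 1/(-279/4) = -4/279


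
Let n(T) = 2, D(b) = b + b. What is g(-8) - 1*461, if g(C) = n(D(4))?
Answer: -459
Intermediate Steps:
D(b) = 2*b
g(C) = 2
g(-8) - 1*461 = 2 - 1*461 = 2 - 461 = -459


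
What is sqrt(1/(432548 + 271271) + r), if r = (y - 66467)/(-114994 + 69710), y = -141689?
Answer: 3*sqrt(32425996462138677282)/7967934899 ≈ 2.1440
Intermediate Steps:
r = 52039/11321 (r = (-141689 - 66467)/(-114994 + 69710) = -208156/(-45284) = -208156*(-1/45284) = 52039/11321 ≈ 4.5967)
sqrt(1/(432548 + 271271) + r) = sqrt(1/(432548 + 271271) + 52039/11321) = sqrt(1/703819 + 52039/11321) = sqrt(36626048262/7967934899) = 3*sqrt(32425996462138677282)/7967934899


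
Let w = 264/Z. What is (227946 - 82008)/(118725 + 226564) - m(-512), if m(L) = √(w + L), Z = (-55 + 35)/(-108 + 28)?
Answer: 145938/345289 - 4*√34 ≈ -22.901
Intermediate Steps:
Z = ¼ (Z = -20/(-80) = -20*(-1/80) = ¼ ≈ 0.25000)
w = 1056 (w = 264/(¼) = 264*4 = 1056)
m(L) = √(1056 + L)
(227946 - 82008)/(118725 + 226564) - m(-512) = (227946 - 82008)/(118725 + 226564) - √(1056 - 512) = 145938/345289 - √544 = 145938*(1/345289) - 4*√34 = 145938/345289 - 4*√34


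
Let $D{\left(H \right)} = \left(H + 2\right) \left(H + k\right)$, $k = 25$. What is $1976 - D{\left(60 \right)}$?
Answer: $-3294$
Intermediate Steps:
$D{\left(H \right)} = \left(2 + H\right) \left(25 + H\right)$ ($D{\left(H \right)} = \left(H + 2\right) \left(H + 25\right) = \left(2 + H\right) \left(25 + H\right)$)
$1976 - D{\left(60 \right)} = 1976 - \left(50 + 60^{2} + 27 \cdot 60\right) = 1976 - \left(50 + 3600 + 1620\right) = 1976 - 5270 = -3294$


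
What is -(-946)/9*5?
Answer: 4730/9 ≈ 525.56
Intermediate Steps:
-(-946)/9*5 = -43*(-22/9)*5 = (946/9)*5 = 4730/9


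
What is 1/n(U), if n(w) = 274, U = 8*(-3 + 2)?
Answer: 1/274 ≈ 0.0036496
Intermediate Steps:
U = -8 (U = 8*(-1) = -8)
1/n(U) = 1/274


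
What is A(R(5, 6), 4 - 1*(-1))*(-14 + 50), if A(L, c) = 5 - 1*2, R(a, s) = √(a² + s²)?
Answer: 108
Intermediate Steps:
A(L, c) = 3 (A(L, c) = 5 - 2 = 3)
A(R(5, 6), 4 - 1*(-1))*(-14 + 50) = 3*(-14 + 50) = 3*36 = 108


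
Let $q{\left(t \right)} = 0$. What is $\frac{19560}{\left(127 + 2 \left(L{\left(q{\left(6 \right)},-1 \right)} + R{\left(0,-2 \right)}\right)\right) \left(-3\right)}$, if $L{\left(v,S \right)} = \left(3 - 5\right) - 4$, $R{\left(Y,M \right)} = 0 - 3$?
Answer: $- \frac{6520}{109} \approx -59.817$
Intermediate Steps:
$R{\left(Y,M \right)} = -3$
$L{\left(v,S \right)} = -6$ ($L{\left(v,S \right)} = -2 - 4 = -6$)
$\frac{19560}{\left(127 + 2 \left(L{\left(q{\left(6 \right)},-1 \right)} + R{\left(0,-2 \right)}\right)\right) \left(-3\right)} = \frac{19560}{\left(127 + 2 \left(-6 - 3\right)\right) \left(-3\right)} = \frac{19560}{\left(127 + 2 \left(-9\right)\right) \left(-3\right)} = \frac{19560}{\left(127 - 18\right) \left(-3\right)} = \frac{19560}{109 \left(-3\right)} = \frac{19560}{-327} = 19560 \left(- \frac{1}{327}\right) = - \frac{6520}{109}$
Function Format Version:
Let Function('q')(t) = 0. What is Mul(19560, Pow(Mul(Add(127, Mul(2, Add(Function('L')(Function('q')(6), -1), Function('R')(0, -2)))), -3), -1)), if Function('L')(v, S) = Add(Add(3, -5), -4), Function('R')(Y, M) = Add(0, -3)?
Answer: Rational(-6520, 109) ≈ -59.817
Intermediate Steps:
Function('R')(Y, M) = -3
Function('L')(v, S) = -6 (Function('L')(v, S) = Add(-2, -4) = -6)
Mul(19560, Pow(Mul(Add(127, Mul(2, Add(Function('L')(Function('q')(6), -1), Function('R')(0, -2)))), -3), -1)) = Mul(19560, Pow(Mul(Add(127, Mul(2, Add(-6, -3))), -3), -1)) = Mul(19560, Pow(Mul(Add(127, Mul(2, -9)), -3), -1)) = Mul(19560, Pow(Mul(Add(127, -18), -3), -1)) = Mul(19560, Pow(Mul(109, -3), -1)) = Mul(19560, Pow(-327, -1)) = Mul(19560, Rational(-1, 327)) = Rational(-6520, 109)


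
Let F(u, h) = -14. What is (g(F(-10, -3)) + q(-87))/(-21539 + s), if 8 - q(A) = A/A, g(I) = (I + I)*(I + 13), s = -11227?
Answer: -35/32766 ≈ -0.0010682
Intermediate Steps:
g(I) = 2*I*(13 + I) (g(I) = (2*I)*(13 + I) = 2*I*(13 + I))
q(A) = 7 (q(A) = 8 - A/A = 8 - 1*1 = 8 - 1 = 7)
(g(F(-10, -3)) + q(-87))/(-21539 + s) = (2*(-14)*(13 - 14) + 7)/(-21539 - 11227) = (2*(-14)*(-1) + 7)/(-32766) = (28 + 7)*(-1/32766) = 35*(-1/32766) = -35/32766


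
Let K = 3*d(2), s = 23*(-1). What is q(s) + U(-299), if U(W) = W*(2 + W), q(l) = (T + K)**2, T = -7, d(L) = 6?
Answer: 88924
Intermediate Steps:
s = -23
K = 18 (K = 3*6 = 18)
q(l) = 121 (q(l) = (-7 + 18)**2 = 11**2 = 121)
q(s) + U(-299) = 121 - 299*(2 - 299) = 121 - 299*(-297) = 121 + 88803 = 88924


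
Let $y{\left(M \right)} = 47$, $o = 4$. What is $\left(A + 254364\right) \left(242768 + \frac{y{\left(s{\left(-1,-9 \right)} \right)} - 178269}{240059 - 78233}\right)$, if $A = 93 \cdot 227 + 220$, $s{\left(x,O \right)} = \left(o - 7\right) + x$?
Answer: $\frac{773639479105105}{11559} \approx 6.693 \cdot 10^{10}$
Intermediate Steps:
$s{\left(x,O \right)} = -3 + x$ ($s{\left(x,O \right)} = \left(4 - 7\right) + x = -3 + x$)
$A = 21331$ ($A = 21111 + 220 = 21331$)
$\left(A + 254364\right) \left(242768 + \frac{y{\left(s{\left(-1,-9 \right)} \right)} - 178269}{240059 - 78233}\right) = \left(21331 + 254364\right) \left(242768 + \frac{47 - 178269}{240059 - 78233}\right) = 275695 \left(242768 - \frac{178222}{161826}\right) = 275695 \left(242768 - \frac{89111}{80913}\right) = 275695 \cdot \frac{19642998073}{80913} = \frac{773639479105105}{11559}$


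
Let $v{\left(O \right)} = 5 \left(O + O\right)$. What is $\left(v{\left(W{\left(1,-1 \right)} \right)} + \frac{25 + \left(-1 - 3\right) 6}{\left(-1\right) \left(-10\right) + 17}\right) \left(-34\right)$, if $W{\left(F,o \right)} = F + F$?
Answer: $- \frac{18394}{27} \approx -681.26$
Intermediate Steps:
$W{\left(F,o \right)} = 2 F$
$v{\left(O \right)} = 10 O$ ($v{\left(O \right)} = 5 \cdot 2 O = 10 O$)
$\left(v{\left(W{\left(1,-1 \right)} \right)} + \frac{25 + \left(-1 - 3\right) 6}{\left(-1\right) \left(-10\right) + 17}\right) \left(-34\right) = \left(10 \cdot 2 \cdot 1 + \frac{25 + \left(-1 - 3\right) 6}{\left(-1\right) \left(-10\right) + 17}\right) \left(-34\right) = \left(10 \cdot 2 + \frac{25 - 24}{10 + 17}\right) \left(-34\right) = \left(20 + \frac{25 - 24}{27}\right) \left(-34\right) = \left(20 + 1 \cdot \frac{1}{27}\right) \left(-34\right) = \left(20 + \frac{1}{27}\right) \left(-34\right) = \frac{541}{27} \left(-34\right) = - \frac{18394}{27}$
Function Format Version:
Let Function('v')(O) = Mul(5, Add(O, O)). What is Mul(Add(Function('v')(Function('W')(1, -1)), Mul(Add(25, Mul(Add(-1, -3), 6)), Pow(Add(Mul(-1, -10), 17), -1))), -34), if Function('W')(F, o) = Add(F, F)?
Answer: Rational(-18394, 27) ≈ -681.26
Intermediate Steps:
Function('W')(F, o) = Mul(2, F)
Function('v')(O) = Mul(10, O) (Function('v')(O) = Mul(5, Mul(2, O)) = Mul(10, O))
Mul(Add(Function('v')(Function('W')(1, -1)), Mul(Add(25, Mul(Add(-1, -3), 6)), Pow(Add(Mul(-1, -10), 17), -1))), -34) = Mul(Add(Mul(10, Mul(2, 1)), Mul(Add(25, Mul(Add(-1, -3), 6)), Pow(Add(Mul(-1, -10), 17), -1))), -34) = Mul(Add(Mul(10, 2), Mul(Add(25, Mul(-4, 6)), Pow(Add(10, 17), -1))), -34) = Mul(Add(20, Mul(Add(25, -24), Pow(27, -1))), -34) = Mul(Add(20, Mul(1, Rational(1, 27))), -34) = Mul(Add(20, Rational(1, 27)), -34) = Mul(Rational(541, 27), -34) = Rational(-18394, 27)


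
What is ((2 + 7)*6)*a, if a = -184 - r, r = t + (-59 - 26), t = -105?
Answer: 324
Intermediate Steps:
r = -190 (r = -105 + (-59 - 26) = -105 - 85 = -190)
a = 6 (a = -184 - 1*(-190) = -184 + 190 = 6)
((2 + 7)*6)*a = ((2 + 7)*6)*6 = (9*6)*6 = 54*6 = 324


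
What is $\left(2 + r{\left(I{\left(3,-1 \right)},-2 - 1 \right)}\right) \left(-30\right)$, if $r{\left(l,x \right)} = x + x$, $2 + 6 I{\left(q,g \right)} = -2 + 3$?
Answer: $120$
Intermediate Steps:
$I{\left(q,g \right)} = - \frac{1}{6}$ ($I{\left(q,g \right)} = - \frac{1}{3} + \frac{-2 + 3}{6} = - \frac{1}{3} + \frac{1}{6} \cdot 1 = - \frac{1}{3} + \frac{1}{6} = - \frac{1}{6}$)
$r{\left(l,x \right)} = 2 x$
$\left(2 + r{\left(I{\left(3,-1 \right)},-2 - 1 \right)}\right) \left(-30\right) = \left(2 + 2 \left(-2 - 1\right)\right) \left(-30\right) = \left(2 + 2 \left(-3\right)\right) \left(-30\right) = \left(2 - 6\right) \left(-30\right) = \left(-4\right) \left(-30\right) = 120$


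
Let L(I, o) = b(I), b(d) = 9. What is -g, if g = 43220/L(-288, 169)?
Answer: -43220/9 ≈ -4802.2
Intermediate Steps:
L(I, o) = 9
g = 43220/9 ≈ 4802.2
-g = -1*43220/9 = -43220/9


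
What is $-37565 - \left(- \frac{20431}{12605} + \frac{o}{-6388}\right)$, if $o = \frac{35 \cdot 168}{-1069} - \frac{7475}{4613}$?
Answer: $- \frac{14915354637563324059}{397071683599780} \approx -37563.0$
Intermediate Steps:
$o = - \frac{35115215}{4931297}$ ($o = 5880 \left(- \frac{1}{1069}\right) - \frac{7475}{4613} = - \frac{5880}{1069} - \frac{7475}{4613} = - \frac{35115215}{4931297} \approx -7.1209$)
$-37565 - \left(- \frac{20431}{12605} + \frac{o}{-6388}\right) = -37565 - \left(- \frac{20431}{12605} - \frac{35115215}{4931297 \left(-6388\right)}\right) = -37565 - \left(\left(-20431\right) \frac{1}{12605} - - \frac{35115215}{31501125236}\right) = -37565 - \left(- \frac{20431}{12605} + \frac{35115215}{31501125236}\right) = -37565 - - \frac{643156862411641}{397071683599780} = -37565 + \frac{643156862411641}{397071683599780} = - \frac{14915354637563324059}{397071683599780}$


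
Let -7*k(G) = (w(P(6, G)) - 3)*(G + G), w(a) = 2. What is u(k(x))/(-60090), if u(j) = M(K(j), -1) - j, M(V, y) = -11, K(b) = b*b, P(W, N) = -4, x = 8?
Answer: 31/140210 ≈ 0.00022110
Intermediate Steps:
K(b) = b²
k(G) = 2*G/7 (k(G) = -(2 - 3)*(G + G)/7 = -(-1)*2*G/7 = -(-2)*G/7 = 2*G/7)
u(j) = -11 - j
u(k(x))/(-60090) = (-11 - 2*8/7)/(-60090) = (-11 - 1*16/7)*(-1/60090) = (-11 - 16/7)*(-1/60090) = -93/7*(-1/60090) = 31/140210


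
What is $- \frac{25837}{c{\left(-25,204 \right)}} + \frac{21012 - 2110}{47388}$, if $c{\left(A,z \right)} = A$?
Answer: $\frac{612418153}{592350} \approx 1033.9$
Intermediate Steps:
$- \frac{25837}{c{\left(-25,204 \right)}} + \frac{21012 - 2110}{47388} = - \frac{25837}{-25} + \frac{21012 - 2110}{47388} = \left(-25837\right) \left(- \frac{1}{25}\right) + \left(21012 - 2110\right) \frac{1}{47388} = \frac{25837}{25} + 18902 \cdot \frac{1}{47388} = \frac{25837}{25} + \frac{9451}{23694} = \frac{612418153}{592350}$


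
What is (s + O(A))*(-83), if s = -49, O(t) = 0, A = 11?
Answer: 4067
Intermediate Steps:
(s + O(A))*(-83) = (-49 + 0)*(-83) = -49*(-83) = 4067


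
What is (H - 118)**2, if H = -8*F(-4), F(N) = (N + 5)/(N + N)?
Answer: 13689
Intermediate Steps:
F(N) = (5 + N)/(2*N) (F(N) = (5 + N)/((2*N)) = (5 + N)*(1/(2*N)) = (5 + N)/(2*N))
H = 1 (H = -4*(5 - 4)/(-4) = -4*(-1)/4 = -8*(-1/8) = 1)
(H - 118)**2 = (1 - 118)**2 = (-117)**2 = 13689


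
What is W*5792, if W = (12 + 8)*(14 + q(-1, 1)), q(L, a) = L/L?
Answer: 1737600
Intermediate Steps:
q(L, a) = 1
W = 300 (W = (12 + 8)*(14 + 1) = 20*15 = 300)
W*5792 = 300*5792 = 1737600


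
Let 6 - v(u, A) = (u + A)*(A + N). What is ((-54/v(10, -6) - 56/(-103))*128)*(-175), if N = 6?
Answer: 19510400/103 ≈ 1.8942e+5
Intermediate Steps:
v(u, A) = 6 - (6 + A)*(A + u) (v(u, A) = 6 - (u + A)*(A + 6) = 6 - (A + u)*(6 + A) = 6 - (6 + A)*(A + u))
((-54/v(10, -6) - 56/(-103))*128)*(-175) = ((-54/(6 - 1*(-6)² - 6*(-6) - 6*10 - 1*(-6)*10) - 56/(-103))*128)*(-175) = ((-54/(6 - 1*36 + 36 - 60 + 60) - 56*(-1/103))*128)*(-175) = ((-54/(6 - 36 + 36 - 60 + 60) + 56/103)*128)*(-175) = ((-54/6 + 56/103)*128)*(-175) = ((-54*⅙ + 56/103)*128)*(-175) = ((-9 + 56/103)*128)*(-175) = -871/103*128*(-175) = -111488/103*(-175) = 19510400/103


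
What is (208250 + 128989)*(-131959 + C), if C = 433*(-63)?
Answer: -53701263882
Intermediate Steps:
C = -27279
(208250 + 128989)*(-131959 + C) = (208250 + 128989)*(-131959 - 27279) = 337239*(-159238) = -53701263882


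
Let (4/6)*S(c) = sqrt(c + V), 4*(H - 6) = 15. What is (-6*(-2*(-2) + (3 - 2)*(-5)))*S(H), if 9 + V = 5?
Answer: 9*sqrt(23)/2 ≈ 21.581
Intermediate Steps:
V = -4 (V = -9 + 5 = -4)
H = 39/4 (H = 6 + (1/4)*15 = 6 + 15/4 = 39/4 ≈ 9.7500)
S(c) = 3*sqrt(-4 + c)/2 (S(c) = 3*sqrt(c - 4)/2 = 3*sqrt(-4 + c)/2)
(-6*(-2*(-2) + (3 - 2)*(-5)))*S(H) = (-6*(-2*(-2) + (3 - 2)*(-5)))*(3*sqrt(-4 + 39/4)/2) = (-6*(4 + 1*(-5)))*(3*sqrt(23/4)/2) = (-6*(4 - 5))*(3*(sqrt(23)/2)/2) = (-6*(-1))*(3*sqrt(23)/4) = 6*(3*sqrt(23)/4) = 9*sqrt(23)/2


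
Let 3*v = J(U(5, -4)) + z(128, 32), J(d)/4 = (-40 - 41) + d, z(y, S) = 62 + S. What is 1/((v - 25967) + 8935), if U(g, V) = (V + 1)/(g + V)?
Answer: -3/51338 ≈ -5.8436e-5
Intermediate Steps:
U(g, V) = (1 + V)/(V + g)
J(d) = -324 + 4*d (J(d) = 4*((-40 - 41) + d) = 4*(-81 + d) = -324 + 4*d)
v = -242/3 (v = ((-324 + 4*((1 - 4)/(-4 + 5))) + (62 + 32))/3 = ((-324 + 4*(-3/1)) + 94)/3 = ((-324 + 4*(1*(-3))) + 94)/3 = ((-324 + 4*(-3)) + 94)/3 = ((-324 - 12) + 94)/3 = (-336 + 94)/3 = (⅓)*(-242) = -242/3 ≈ -80.667)
1/((v - 25967) + 8935) = 1/((-242/3 - 25967) + 8935) = 1/(-78143/3 + 8935) = 1/(-51338/3) = -3/51338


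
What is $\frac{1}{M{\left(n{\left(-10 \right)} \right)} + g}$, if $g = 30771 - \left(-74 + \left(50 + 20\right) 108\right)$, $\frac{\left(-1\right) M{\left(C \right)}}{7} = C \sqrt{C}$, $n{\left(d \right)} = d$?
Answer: $\frac{4657}{108448045} - \frac{14 i \sqrt{10}}{108448045} \approx 4.2942 \cdot 10^{-5} - 4.0823 \cdot 10^{-7} i$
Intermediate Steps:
$M{\left(C \right)} = - 7 C^{\frac{3}{2}}$ ($M{\left(C \right)} = - 7 C \sqrt{C} = - 7 C^{\frac{3}{2}}$)
$g = 23285$ ($g = 30771 - \left(-74 + 70 \cdot 108\right) = 30771 - \left(-74 + 7560\right) = 30771 - 7486 = 23285$)
$\frac{1}{M{\left(n{\left(-10 \right)} \right)} + g} = \frac{1}{- 7 \left(-10\right)^{\frac{3}{2}} + 23285} = \frac{1}{- 7 \left(- 10 i \sqrt{10}\right) + 23285} = \frac{1}{70 i \sqrt{10} + 23285} = \frac{1}{23285 + 70 i \sqrt{10}}$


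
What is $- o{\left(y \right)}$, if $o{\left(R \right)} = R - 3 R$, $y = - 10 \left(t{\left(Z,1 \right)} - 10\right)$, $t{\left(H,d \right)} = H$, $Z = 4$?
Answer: $120$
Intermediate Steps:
$y = 60$ ($y = - 10 \left(4 - 10\right) = \left(-10\right) \left(-6\right) = 60$)
$o{\left(R \right)} = - 2 R$
$- o{\left(y \right)} = - \left(-2\right) 60 = \left(-1\right) \left(-120\right) = 120$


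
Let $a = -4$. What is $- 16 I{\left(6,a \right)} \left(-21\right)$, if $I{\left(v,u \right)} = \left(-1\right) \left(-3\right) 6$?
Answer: $6048$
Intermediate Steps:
$I{\left(v,u \right)} = 18$ ($I{\left(v,u \right)} = 3 \cdot 6 = 18$)
$- 16 I{\left(6,a \right)} \left(-21\right) = \left(-16\right) 18 \left(-21\right) = \left(-288\right) \left(-21\right) = 6048$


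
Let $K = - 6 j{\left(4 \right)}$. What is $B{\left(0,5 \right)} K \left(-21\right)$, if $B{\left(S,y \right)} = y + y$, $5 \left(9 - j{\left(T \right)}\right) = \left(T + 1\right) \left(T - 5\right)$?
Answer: $12600$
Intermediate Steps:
$j{\left(T \right)} = 9 - \frac{\left(1 + T\right) \left(-5 + T\right)}{5}$ ($j{\left(T \right)} = 9 - \frac{\left(T + 1\right) \left(T - 5\right)}{5} = 9 - \frac{\left(1 + T\right) \left(-5 + T\right)}{5}$)
$K = -60$ ($K = - 6 \left(10 - \frac{4^{2}}{5} + \frac{4}{5} \cdot 4\right) = - 6 \left(10 - \frac{16}{5} + \frac{16}{5}\right) = \left(-6\right) 10 = -60$)
$B{\left(S,y \right)} = 2 y$
$B{\left(0,5 \right)} K \left(-21\right) = 2 \cdot 5 \left(-60\right) \left(-21\right) = 10 \left(-60\right) \left(-21\right) = \left(-600\right) \left(-21\right) = 12600$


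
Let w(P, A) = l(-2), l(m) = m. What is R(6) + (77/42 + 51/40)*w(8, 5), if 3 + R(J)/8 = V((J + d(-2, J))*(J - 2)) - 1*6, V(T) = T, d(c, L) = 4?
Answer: 14507/60 ≈ 241.78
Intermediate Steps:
w(P, A) = -2
R(J) = -72 + 8*(-2 + J)*(4 + J) (R(J) = -24 + 8*((J + 4)*(J - 2) - 1*6) = -24 + 8*((4 + J)*(-2 + J) - 6) = -24 + 8*((-2 + J)*(4 + J) - 6) = -24 + 8*(-6 + (-2 + J)*(4 + J)) = -24 + (-48 + 8*(-2 + J)*(4 + J)) = -72 + 8*(-2 + J)*(4 + J))
R(6) + (77/42 + 51/40)*w(8, 5) = (-136 + 8*6² + 16*6) + (77/42 + 51/40)*(-2) = (-136 + 8*36 + 96) + (77*(1/42) + 51*(1/40))*(-2) = (-136 + 288 + 96) + (11/6 + 51/40)*(-2) = 248 + (373/120)*(-2) = 248 - 373/60 = 14507/60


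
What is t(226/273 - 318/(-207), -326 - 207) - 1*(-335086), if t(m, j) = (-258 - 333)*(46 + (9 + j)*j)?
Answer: -164753672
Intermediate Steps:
t(m, j) = -27186 - 591*j*(9 + j) (t(m, j) = -591*(46 + j*(9 + j)) = -27186 - 591*j*(9 + j))
t(226/273 - 318/(-207), -326 - 207) - 1*(-335086) = (-27186 - 5319*(-326 - 207) - 591*(-326 - 207)**2) - 1*(-335086) = (-27186 - 5319*(-533) - 591*(-533)**2) + 335086 = (-27186 + 2835027 - 591*284089) + 335086 = (-27186 + 2835027 - 167896599) + 335086 = -165088758 + 335086 = -164753672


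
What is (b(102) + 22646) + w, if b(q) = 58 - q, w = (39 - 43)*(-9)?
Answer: 22638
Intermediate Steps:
w = 36 (w = -4*(-9) = 36)
(b(102) + 22646) + w = ((58 - 1*102) + 22646) + 36 = ((58 - 102) + 22646) + 36 = (-44 + 22646) + 36 = 22602 + 36 = 22638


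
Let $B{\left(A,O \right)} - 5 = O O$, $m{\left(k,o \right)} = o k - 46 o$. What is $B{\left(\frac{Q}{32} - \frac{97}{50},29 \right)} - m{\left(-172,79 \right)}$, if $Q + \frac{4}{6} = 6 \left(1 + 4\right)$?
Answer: $18068$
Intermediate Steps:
$m{\left(k,o \right)} = - 46 o + k o$ ($m{\left(k,o \right)} = k o - 46 o = - 46 o + k o$)
$Q = \frac{88}{3}$ ($Q = - \frac{2}{3} + 6 \left(1 + 4\right) = - \frac{2}{3} + 6 \cdot 5 = - \frac{2}{3} + 30 = \frac{88}{3} \approx 29.333$)
$B{\left(A,O \right)} = 5 + O^{2}$ ($B{\left(A,O \right)} = 5 + O O = 5 + O^{2}$)
$B{\left(\frac{Q}{32} - \frac{97}{50},29 \right)} - m{\left(-172,79 \right)} = \left(5 + 29^{2}\right) - 79 \left(-46 - 172\right) = \left(5 + 841\right) - 79 \left(-218\right) = 846 - -17222 = 846 + 17222 = 18068$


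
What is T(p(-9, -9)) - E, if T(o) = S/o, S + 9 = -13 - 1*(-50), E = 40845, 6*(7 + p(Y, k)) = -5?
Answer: -1919883/47 ≈ -40849.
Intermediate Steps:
p(Y, k) = -47/6 (p(Y, k) = -7 + (⅙)*(-5) = -7 - ⅚ = -47/6)
S = 28 (S = -9 + (-13 - 1*(-50)) = -9 + (-13 + 50) = -9 + 37 = 28)
T(o) = 28/o
T(p(-9, -9)) - E = 28/(-47/6) - 1*40845 = 28*(-6/47) - 40845 = -168/47 - 40845 = -1919883/47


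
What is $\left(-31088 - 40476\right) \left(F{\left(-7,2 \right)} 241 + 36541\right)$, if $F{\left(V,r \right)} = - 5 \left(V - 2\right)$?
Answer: $-3391131704$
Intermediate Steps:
$F{\left(V,r \right)} = 10 - 5 V$ ($F{\left(V,r \right)} = - 5 \left(-2 + V\right) = 10 - 5 V$)
$\left(-31088 - 40476\right) \left(F{\left(-7,2 \right)} 241 + 36541\right) = \left(-31088 - 40476\right) \left(\left(10 - -35\right) 241 + 36541\right) = - 71564 \left(\left(10 + 35\right) 241 + 36541\right) = - 71564 \left(45 \cdot 241 + 36541\right) = - 71564 \left(10845 + 36541\right) = \left(-71564\right) 47386 = -3391131704$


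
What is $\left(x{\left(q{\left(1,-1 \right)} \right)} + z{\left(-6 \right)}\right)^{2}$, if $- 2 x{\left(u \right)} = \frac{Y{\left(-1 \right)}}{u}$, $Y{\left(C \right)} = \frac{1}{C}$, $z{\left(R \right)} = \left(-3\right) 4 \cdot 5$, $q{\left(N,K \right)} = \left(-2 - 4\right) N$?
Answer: $\frac{519841}{144} \approx 3610.0$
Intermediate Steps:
$q{\left(N,K \right)} = - 6 N$
$z{\left(R \right)} = -60$ ($z{\left(R \right)} = \left(-12\right) 5 = -60$)
$x{\left(u \right)} = \frac{1}{2 u}$ ($x{\left(u \right)} = - \frac{\frac{1}{-1} \frac{1}{u}}{2} = - \frac{\left(-1\right) \frac{1}{u}}{2} = \frac{1}{2 u}$)
$\left(x{\left(q{\left(1,-1 \right)} \right)} + z{\left(-6 \right)}\right)^{2} = \left(\frac{1}{2 \left(\left(-6\right) 1\right)} - 60\right)^{2} = \left(\frac{1}{2 \left(-6\right)} - 60\right)^{2} = \left(\frac{1}{2} \left(- \frac{1}{6}\right) - 60\right)^{2} = \left(- \frac{1}{12} - 60\right)^{2} = \left(- \frac{721}{12}\right)^{2} = \frac{519841}{144}$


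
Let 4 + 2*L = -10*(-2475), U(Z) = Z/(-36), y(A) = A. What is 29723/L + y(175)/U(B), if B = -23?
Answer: 78633529/284579 ≈ 276.32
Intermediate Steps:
U(Z) = -Z/36 (U(Z) = Z*(-1/36) = -Z/36)
L = 12373 (L = -2 + (-10*(-2475))/2 = -2 + (½)*24750 = -2 + 12375 = 12373)
29723/L + y(175)/U(B) = 29723/12373 + 175/((-1/36*(-23))) = 29723*(1/12373) + 175/(23/36) = 29723/12373 + 175*(36/23) = 29723/12373 + 6300/23 = 78633529/284579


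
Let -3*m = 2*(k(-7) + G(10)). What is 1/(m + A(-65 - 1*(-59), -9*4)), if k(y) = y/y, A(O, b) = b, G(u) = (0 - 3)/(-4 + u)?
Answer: -3/109 ≈ -0.027523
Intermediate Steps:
G(u) = -3/(-4 + u)
k(y) = 1
m = -⅓ (m = -2*(1 - 3/(-4 + 10))/3 = -2*(1 - 3/6)/3 = -2*(1 - 3*⅙)/3 = -2*(1 - ½)/3 = -2/(3*2) = -⅓*1 = -⅓ ≈ -0.33333)
1/(m + A(-65 - 1*(-59), -9*4)) = 1/(-⅓ - 9*4) = 1/(-⅓ - 36) = 1/(-109/3) = -3/109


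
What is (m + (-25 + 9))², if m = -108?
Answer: 15376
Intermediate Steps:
(m + (-25 + 9))² = (-108 + (-25 + 9))² = (-108 - 16)² = (-124)² = 15376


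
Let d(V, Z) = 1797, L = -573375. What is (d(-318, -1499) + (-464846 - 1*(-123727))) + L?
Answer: -912697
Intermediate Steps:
(d(-318, -1499) + (-464846 - 1*(-123727))) + L = (1797 + (-464846 - 1*(-123727))) - 573375 = (1797 + (-464846 + 123727)) - 573375 = (1797 - 341119) - 573375 = -339322 - 573375 = -912697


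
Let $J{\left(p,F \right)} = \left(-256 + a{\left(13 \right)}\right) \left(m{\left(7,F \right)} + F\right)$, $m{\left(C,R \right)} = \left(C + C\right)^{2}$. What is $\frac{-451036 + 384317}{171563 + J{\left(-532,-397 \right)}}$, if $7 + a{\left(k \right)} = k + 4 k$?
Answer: $- \frac{66719}{211361} \approx -0.31566$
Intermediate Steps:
$a{\left(k \right)} = -7 + 5 k$ ($a{\left(k \right)} = -7 + \left(k + 4 k\right) = -7 + 5 k$)
$m{\left(C,R \right)} = 4 C^{2}$ ($m{\left(C,R \right)} = \left(2 C\right)^{2} = 4 C^{2}$)
$J{\left(p,F \right)} = -38808 - 198 F$ ($J{\left(p,F \right)} = \left(-256 + \left(-7 + 5 \cdot 13\right)\right) \left(4 \cdot 7^{2} + F\right) = \left(-256 + \left(-7 + 65\right)\right) \left(4 \cdot 49 + F\right) = \left(-256 + 58\right) \left(196 + F\right) = - 198 \left(196 + F\right) = -38808 - 198 F$)
$\frac{-451036 + 384317}{171563 + J{\left(-532,-397 \right)}} = \frac{-451036 + 384317}{171563 - -39798} = - \frac{66719}{171563 + \left(-38808 + 78606\right)} = - \frac{66719}{171563 + 39798} = - \frac{66719}{211361}$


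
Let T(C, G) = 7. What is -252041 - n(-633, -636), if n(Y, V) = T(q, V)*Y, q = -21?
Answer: -247610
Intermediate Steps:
n(Y, V) = 7*Y
-252041 - n(-633, -636) = -252041 - 7*(-633) = -252041 - 1*(-4431) = -252041 + 4431 = -247610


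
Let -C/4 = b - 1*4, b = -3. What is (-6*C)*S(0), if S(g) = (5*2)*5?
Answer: -8400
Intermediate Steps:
C = 28 (C = -4*(-3 - 1*4) = -4*(-3 - 4) = -4*(-7) = 28)
S(g) = 50 (S(g) = 10*5 = 50)
(-6*C)*S(0) = -6*28*50 = -168*50 = -8400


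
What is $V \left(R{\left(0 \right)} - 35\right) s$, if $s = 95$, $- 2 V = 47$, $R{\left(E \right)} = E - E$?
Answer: $\frac{156275}{2} \approx 78138.0$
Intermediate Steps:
$R{\left(E \right)} = 0$
$V = - \frac{47}{2}$ ($V = \left(- \frac{1}{2}\right) 47 = - \frac{47}{2} \approx -23.5$)
$V \left(R{\left(0 \right)} - 35\right) s = - \frac{47 \left(0 - 35\right)}{2} \cdot 95 = \left(- \frac{47}{2}\right) \left(-35\right) 95 = \frac{1645}{2} \cdot 95 = \frac{156275}{2}$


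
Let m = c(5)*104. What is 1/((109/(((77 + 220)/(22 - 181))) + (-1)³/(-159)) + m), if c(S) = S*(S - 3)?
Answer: 5247/5150732 ≈ 0.0010187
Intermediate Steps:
c(S) = S*(-3 + S)
m = 1040 (m = (5*(-3 + 5))*104 = (5*2)*104 = 10*104 = 1040)
1/((109/(((77 + 220)/(22 - 181))) + (-1)³/(-159)) + m) = 1/((109/(((77 + 220)/(22 - 181))) + (-1)³/(-159)) + 1040) = 1/((109/((297/(-159))) - 1*(-1/159)) + 1040) = 1/((109/((297*(-1/159))) + 1/159) + 1040) = 1/((109/(-99/53) + 1/159) + 1040) = 1/((109*(-53/99) + 1/159) + 1040) = 1/((-5777/99 + 1/159) + 1040) = 1/(-306148/5247 + 1040) = 1/(5150732/5247) = 5247/5150732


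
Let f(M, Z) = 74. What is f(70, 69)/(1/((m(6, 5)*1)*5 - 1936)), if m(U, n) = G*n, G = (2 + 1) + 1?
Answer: -135864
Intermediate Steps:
G = 4 (G = 3 + 1 = 4)
m(U, n) = 4*n
f(70, 69)/(1/((m(6, 5)*1)*5 - 1936)) = 74/(1/(((4*5)*1)*5 - 1936)) = 74/(1/((20*1)*5 - 1936)) = 74/(1/(20*5 - 1936)) = 74/(1/(100 - 1936)) = 74/(1/(-1836)) = 74/(-1/1836) = 74*(-1836) = -135864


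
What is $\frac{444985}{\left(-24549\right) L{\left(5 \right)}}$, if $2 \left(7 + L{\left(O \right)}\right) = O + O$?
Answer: $\frac{444985}{49098} \approx 9.0632$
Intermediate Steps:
$L{\left(O \right)} = -7 + O$ ($L{\left(O \right)} = -7 + \frac{O + O}{2} = -7 + \frac{2 O}{2} = -7 + O$)
$\frac{444985}{\left(-24549\right) L{\left(5 \right)}} = \frac{444985}{\left(-24549\right) \left(-7 + 5\right)} = \frac{444985}{\left(-24549\right) \left(-2\right)} = \frac{444985}{49098}$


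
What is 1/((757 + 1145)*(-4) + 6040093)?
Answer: 1/6032485 ≈ 1.6577e-7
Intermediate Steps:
1/((757 + 1145)*(-4) + 6040093) = 1/(1902*(-4) + 6040093) = 1/(-7608 + 6040093) = 1/6032485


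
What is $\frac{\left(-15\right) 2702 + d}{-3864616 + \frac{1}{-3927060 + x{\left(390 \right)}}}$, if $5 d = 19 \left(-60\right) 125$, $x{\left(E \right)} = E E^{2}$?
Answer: $\frac{3823705618200}{214068577595039} \approx 0.017862$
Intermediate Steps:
$x{\left(E \right)} = E^{3}$
$d = -28500$ ($d = \frac{19 \left(-60\right) 125}{5} = \frac{\left(-1140\right) 125}{5} = \frac{1}{5} \left(-142500\right) = -28500$)
$\frac{\left(-15\right) 2702 + d}{-3864616 + \frac{1}{-3927060 + x{\left(390 \right)}}} = \frac{\left(-15\right) 2702 - 28500}{-3864616 + \frac{1}{-3927060 + 390^{3}}} = \frac{-40530 - 28500}{-3864616 + \frac{1}{-3927060 + 59319000}} = - \frac{69030}{-3864616 + \frac{1}{55391940}} = - \frac{69030}{- \frac{214068577595039}{55391940}} = \left(-69030\right) \left(- \frac{55391940}{214068577595039}\right) = \frac{3823705618200}{214068577595039}$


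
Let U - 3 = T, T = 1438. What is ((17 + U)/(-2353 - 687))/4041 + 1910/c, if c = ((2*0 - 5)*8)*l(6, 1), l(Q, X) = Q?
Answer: -16294453/2047440 ≈ -7.9585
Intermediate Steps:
U = 1441 (U = 3 + 1438 = 1441)
c = -240 (c = ((2*0 - 5)*8)*6 = ((0 - 5)*8)*6 = -5*8*6 = -40*6 = -240)
((17 + U)/(-2353 - 687))/4041 + 1910/c = ((17 + 1441)/(-2353 - 687))/4041 + 1910/(-240) = (1458/(-3040))*(1/4041) + 1910*(-1/240) = (1458*(-1/3040))*(1/4041) - 191/24 = -729/1520*1/4041 - 191/24 = -81/682480 - 191/24 = -16294453/2047440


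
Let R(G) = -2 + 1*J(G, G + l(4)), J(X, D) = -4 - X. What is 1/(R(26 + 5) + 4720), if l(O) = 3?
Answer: 1/4683 ≈ 0.00021354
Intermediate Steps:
R(G) = -6 - G (R(G) = -2 + 1*(-4 - G) = -2 + (-4 - G) = -6 - G)
1/(R(26 + 5) + 4720) = 1/((-6 - (26 + 5)) + 4720) = 1/((-6 - 1*31) + 4720) = 1/((-6 - 31) + 4720) = 1/(-37 + 4720) = 1/4683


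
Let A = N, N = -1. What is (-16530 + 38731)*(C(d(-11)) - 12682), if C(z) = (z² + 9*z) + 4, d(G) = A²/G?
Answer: -34059353336/121 ≈ -2.8148e+8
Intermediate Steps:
A = -1
d(G) = 1/G (d(G) = (-1)²/G = 1/G)
C(z) = 4 + z² + 9*z
(-16530 + 38731)*(C(d(-11)) - 12682) = (-16530 + 38731)*((4 + (1/(-11))² + 9/(-11)) - 12682) = 22201*((4 + (-1/11)² + 9*(-1/11)) - 12682) = 22201*((4 + 1/121 - 9/11) - 12682) = 22201*(386/121 - 12682) = 22201*(-1534136/121) = -34059353336/121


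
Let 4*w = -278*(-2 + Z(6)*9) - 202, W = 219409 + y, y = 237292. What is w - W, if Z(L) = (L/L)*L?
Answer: -920731/2 ≈ -4.6037e+5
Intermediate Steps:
Z(L) = L (Z(L) = 1*L = L)
W = 456701 (W = 219409 + 237292 = 456701)
w = -7329/2 (w = (-278*(-2 + 6*9) - 202)/4 = (-278*(-2 + 54) - 202)/4 = (-278*52 - 202)/4 = (-14456 - 202)/4 = (1/4)*(-14658) = -7329/2 ≈ -3664.5)
w - W = -7329/2 - 1*456701 = -7329/2 - 456701 = -920731/2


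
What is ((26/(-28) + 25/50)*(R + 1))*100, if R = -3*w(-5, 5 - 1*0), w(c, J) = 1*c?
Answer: -4800/7 ≈ -685.71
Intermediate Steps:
w(c, J) = c
R = 15 (R = -3*(-5) = 15)
((26/(-28) + 25/50)*(R + 1))*100 = ((26/(-28) + 25/50)*(15 + 1))*100 = ((26*(-1/28) + 25*(1/50))*16)*100 = ((-13/14 + ½)*16)*100 = -3/7*16*100 = -48/7*100 = -4800/7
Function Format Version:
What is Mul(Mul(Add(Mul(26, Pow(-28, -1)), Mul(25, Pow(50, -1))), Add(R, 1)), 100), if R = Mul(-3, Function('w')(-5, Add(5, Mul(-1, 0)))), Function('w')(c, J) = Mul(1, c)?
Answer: Rational(-4800, 7) ≈ -685.71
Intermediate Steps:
Function('w')(c, J) = c
R = 15 (R = Mul(-3, -5) = 15)
Mul(Mul(Add(Mul(26, Pow(-28, -1)), Mul(25, Pow(50, -1))), Add(R, 1)), 100) = Mul(Mul(Add(Mul(26, Pow(-28, -1)), Mul(25, Pow(50, -1))), Add(15, 1)), 100) = Mul(Mul(Add(Mul(26, Rational(-1, 28)), Mul(25, Rational(1, 50))), 16), 100) = Mul(Mul(Add(Rational(-13, 14), Rational(1, 2)), 16), 100) = Mul(Mul(Rational(-3, 7), 16), 100) = Mul(Rational(-48, 7), 100) = Rational(-4800, 7)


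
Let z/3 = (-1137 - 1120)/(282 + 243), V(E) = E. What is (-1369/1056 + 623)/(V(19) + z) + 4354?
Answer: 5025366857/1127808 ≈ 4455.9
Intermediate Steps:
z = -2257/175 (z = 3*((-1137 - 1120)/(282 + 243)) = 3*(-2257/525) = -2257/175 ≈ -12.897)
(-1369/1056 + 623)/(V(19) + z) + 4354 = (-1369/1056 + 623)/(19 - 2257/175) + 4354 = (-1369*1/1056 + 623)/(1068/175) + 4354 = (-1369/1056 + 623)*(175/1068) + 4354 = (656519/1056)*(175/1068) + 4354 = 114890825/1127808 + 4354 = 5025366857/1127808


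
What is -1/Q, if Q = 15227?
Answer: -1/15227 ≈ -6.5673e-5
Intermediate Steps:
-1/Q = -1/15227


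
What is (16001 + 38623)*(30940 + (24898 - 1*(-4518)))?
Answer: 3296886144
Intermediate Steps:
(16001 + 38623)*(30940 + (24898 - 1*(-4518))) = 54624*(30940 + (24898 + 4518)) = 54624*(30940 + 29416) = 54624*60356 = 3296886144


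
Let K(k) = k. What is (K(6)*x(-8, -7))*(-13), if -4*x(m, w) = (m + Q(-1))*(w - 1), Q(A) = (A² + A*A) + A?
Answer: 1092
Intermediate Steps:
Q(A) = A + 2*A² (Q(A) = (A² + A²) + A = 2*A² + A = A + 2*A²)
x(m, w) = -(1 + m)*(-1 + w)/4 (x(m, w) = -(m - (1 + 2*(-1)))*(w - 1)/4 = -(m - (1 - 2))*(-1 + w)/4 = -(m - 1*(-1))*(-1 + w)/4 = -(m + 1)*(-1 + w)/4 = -(1 + m)*(-1 + w)/4)
(K(6)*x(-8, -7))*(-13) = (6*(¼ - ¼*(-7) + (¼)*(-8) - ¼*(-8)*(-7)))*(-13) = (6*(¼ + 7/4 - 2 - 14))*(-13) = (6*(-14))*(-13) = -84*(-13) = 1092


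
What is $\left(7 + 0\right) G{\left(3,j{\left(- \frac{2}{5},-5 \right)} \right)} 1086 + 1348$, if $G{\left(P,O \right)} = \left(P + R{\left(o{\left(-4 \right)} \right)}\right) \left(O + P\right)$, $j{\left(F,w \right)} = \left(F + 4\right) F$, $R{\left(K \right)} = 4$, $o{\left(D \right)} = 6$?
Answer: $\frac{2109046}{25} \approx 84362.0$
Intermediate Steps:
$j{\left(F,w \right)} = F \left(4 + F\right)$ ($j{\left(F,w \right)} = \left(4 + F\right) F = F \left(4 + F\right)$)
$G{\left(P,O \right)} = \left(4 + P\right) \left(O + P\right)$ ($G{\left(P,O \right)} = \left(P + 4\right) \left(O + P\right) = \left(4 + P\right) \left(O + P\right)$)
$\left(7 + 0\right) G{\left(3,j{\left(- \frac{2}{5},-5 \right)} \right)} 1086 + 1348 = \left(7 + 0\right) \left(3^{2} + 4 - \frac{2}{5} \left(4 - \frac{2}{5}\right) + 4 \cdot 3 + - \frac{2}{5} \left(4 - \frac{2}{5}\right) 3\right) 1086 + 1348 = 7 \left(9 + 4 \left(-2\right) \frac{1}{5} \left(4 - \frac{2}{5}\right) + 12 + \left(-2\right) \frac{1}{5} \left(4 - \frac{2}{5}\right) 3\right) 1086 + 1348 = 7 \left(9 + 4 \left(- \frac{2 \left(4 - \frac{2}{5}\right)}{5}\right) + 12 + - \frac{2 \left(4 - \frac{2}{5}\right)}{5} \cdot 3\right) 1086 + 1348 = 7 \left(9 + 4 \left(\left(- \frac{2}{5}\right) \frac{18}{5}\right) + 12 + \left(- \frac{2}{5}\right) \frac{18}{5} \cdot 3\right) 1086 + 1348 = 7 \left(9 + 4 \left(- \frac{36}{25}\right) + 12 - \frac{108}{25}\right) 1086 + 1348 = 7 \left(9 - \frac{144}{25} + 12 - \frac{108}{25}\right) 1086 + 1348 = 7 \cdot \frac{273}{25} \cdot 1086 + 1348 = \frac{1911}{25} \cdot 1086 + 1348 = \frac{2075346}{25} + 1348 = \frac{2109046}{25}$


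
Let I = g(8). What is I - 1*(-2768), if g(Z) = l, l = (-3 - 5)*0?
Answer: 2768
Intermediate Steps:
l = 0 (l = -8*0 = 0)
g(Z) = 0
I = 0
I - 1*(-2768) = 0 - 1*(-2768) = 0 + 2768 = 2768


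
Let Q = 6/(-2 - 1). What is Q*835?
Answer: -1670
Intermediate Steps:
Q = -2 (Q = 6/(-3) = -1/3*6 = -2)
Q*835 = -2*835 = -1670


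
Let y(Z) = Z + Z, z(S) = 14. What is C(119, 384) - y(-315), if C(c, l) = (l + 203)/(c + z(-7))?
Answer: 84377/133 ≈ 634.41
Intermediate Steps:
y(Z) = 2*Z
C(c, l) = (203 + l)/(14 + c) (C(c, l) = (l + 203)/(c + 14) = (203 + l)/(14 + c))
C(119, 384) - y(-315) = (203 + 384)/(14 + 119) - 2*(-315) = 587/133 - 1*(-630) = (1/133)*587 + 630 = 587/133 + 630 = 84377/133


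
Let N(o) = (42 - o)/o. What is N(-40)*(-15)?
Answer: 123/4 ≈ 30.750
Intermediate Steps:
N(o) = (42 - o)/o
N(-40)*(-15) = ((42 - 1*(-40))/(-40))*(-15) = -(42 + 40)/40*(-15) = -1/40*82*(-15) = -41/20*(-15) = 123/4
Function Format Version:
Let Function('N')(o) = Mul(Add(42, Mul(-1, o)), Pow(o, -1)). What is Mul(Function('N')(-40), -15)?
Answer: Rational(123, 4) ≈ 30.750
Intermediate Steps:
Function('N')(o) = Mul(Pow(o, -1), Add(42, Mul(-1, o)))
Mul(Function('N')(-40), -15) = Mul(Mul(Pow(-40, -1), Add(42, Mul(-1, -40))), -15) = Mul(Mul(Rational(-1, 40), Add(42, 40)), -15) = Mul(Mul(Rational(-1, 40), 82), -15) = Mul(Rational(-41, 20), -15) = Rational(123, 4)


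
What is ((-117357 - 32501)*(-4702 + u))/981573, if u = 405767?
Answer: -60102798770/981573 ≈ -61231.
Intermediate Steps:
((-117357 - 32501)*(-4702 + u))/981573 = ((-117357 - 32501)*(-4702 + 405767))/981573 = -149858*401065*(1/981573) = -60102798770*1/981573 = -60102798770/981573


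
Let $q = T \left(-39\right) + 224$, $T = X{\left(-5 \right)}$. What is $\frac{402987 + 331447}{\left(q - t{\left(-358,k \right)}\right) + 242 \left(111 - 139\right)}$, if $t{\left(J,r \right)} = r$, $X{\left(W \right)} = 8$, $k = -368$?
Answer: $- \frac{367217}{3248} \approx -113.06$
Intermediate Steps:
$T = 8$
$q = -88$ ($q = 8 \left(-39\right) + 224 = -312 + 224 = -88$)
$\frac{402987 + 331447}{\left(q - t{\left(-358,k \right)}\right) + 242 \left(111 - 139\right)} = \frac{402987 + 331447}{\left(-88 - -368\right) + 242 \left(111 - 139\right)} = \frac{734434}{\left(-88 + 368\right) + 242 \left(-28\right)} = \frac{734434}{280 - 6776} = \frac{734434}{-6496} = 734434 \left(- \frac{1}{6496}\right) = - \frac{367217}{3248}$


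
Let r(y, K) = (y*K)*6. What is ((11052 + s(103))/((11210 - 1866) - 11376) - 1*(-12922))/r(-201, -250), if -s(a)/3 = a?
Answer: 26246761/612648000 ≈ 0.042841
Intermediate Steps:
s(a) = -3*a
r(y, K) = 6*K*y (r(y, K) = (K*y)*6 = 6*K*y)
((11052 + s(103))/((11210 - 1866) - 11376) - 1*(-12922))/r(-201, -250) = ((11052 - 3*103)/((11210 - 1866) - 11376) - 1*(-12922))/((6*(-250)*(-201))) = ((11052 - 309)/(9344 - 11376) + 12922)/301500 = (10743/(-2032) + 12922)*(1/301500) = (10743*(-1/2032) + 12922)*(1/301500) = (-10743/2032 + 12922)*(1/301500) = (26246761/2032)*(1/301500) = 26246761/612648000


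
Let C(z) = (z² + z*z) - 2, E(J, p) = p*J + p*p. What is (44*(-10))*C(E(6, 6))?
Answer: -4561040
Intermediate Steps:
E(J, p) = p² + J*p (E(J, p) = J*p + p² = p² + J*p)
C(z) = -2 + 2*z² (C(z) = (z² + z²) - 2 = 2*z² - 2 = -2 + 2*z²)
(44*(-10))*C(E(6, 6)) = (44*(-10))*(-2 + 2*(6*(6 + 6))²) = -440*(-2 + 2*(6*12)²) = -440*(-2 + 2*72²) = -440*(-2 + 2*5184) = -440*(-2 + 10368) = -440*10366 = -4561040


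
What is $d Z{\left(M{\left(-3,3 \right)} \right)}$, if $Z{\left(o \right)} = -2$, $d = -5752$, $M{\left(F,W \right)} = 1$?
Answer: $11504$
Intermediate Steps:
$d Z{\left(M{\left(-3,3 \right)} \right)} = \left(-5752\right) \left(-2\right) = 11504$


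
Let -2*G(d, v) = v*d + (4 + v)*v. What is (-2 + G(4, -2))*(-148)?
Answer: -592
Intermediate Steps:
G(d, v) = -d*v/2 - v*(4 + v)/2 (G(d, v) = -(v*d + (4 + v)*v)/2 = -(d*v + v*(4 + v))/2 = -d*v/2 - v*(4 + v)/2)
(-2 + G(4, -2))*(-148) = (-2 - ½*(-2)*(4 + 4 - 2))*(-148) = (-2 - ½*(-2)*6)*(-148) = (-2 + 6)*(-148) = 4*(-148) = -592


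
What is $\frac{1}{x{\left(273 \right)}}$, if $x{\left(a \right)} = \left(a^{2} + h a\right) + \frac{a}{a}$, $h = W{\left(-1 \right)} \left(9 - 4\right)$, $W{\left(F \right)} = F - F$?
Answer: $\frac{1}{74530} \approx 1.3417 \cdot 10^{-5}$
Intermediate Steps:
$W{\left(F \right)} = 0$
$h = 0$ ($h = 0 \left(9 - 4\right) = 0 \cdot 5 = 0$)
$x{\left(a \right)} = 1 + a^{2}$ ($x{\left(a \right)} = \left(a^{2} + 0 a\right) + \frac{a}{a} = \left(a^{2} + 0\right) + 1 = a^{2} + 1 = 1 + a^{2}$)
$\frac{1}{x{\left(273 \right)}} = \frac{1}{1 + 273^{2}} = \frac{1}{1 + 74529} = \frac{1}{74530}$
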